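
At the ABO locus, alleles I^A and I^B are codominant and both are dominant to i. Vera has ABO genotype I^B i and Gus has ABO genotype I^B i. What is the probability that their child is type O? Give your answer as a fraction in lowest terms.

ABO cross I^B i × I^B i → offspring phenotypes: 1/4 O, 3/4 B.
So P(type O) = 1/4.

1/4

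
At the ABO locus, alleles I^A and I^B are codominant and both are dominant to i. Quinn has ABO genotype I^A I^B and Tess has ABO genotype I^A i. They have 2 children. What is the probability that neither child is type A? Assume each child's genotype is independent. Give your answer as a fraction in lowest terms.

ABO cross I^A I^B × I^A i → 1/2 A, 1/4 B, 1/4 AB.
So P(type A) = 1/2 per child.
P(not type A) = 1/2 for one child; (1/2)^2 = 1/4.

1/4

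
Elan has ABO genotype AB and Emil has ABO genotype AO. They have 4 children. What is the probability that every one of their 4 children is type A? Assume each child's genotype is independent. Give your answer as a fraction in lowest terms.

1/16

ABO cross AB × AO → 1/2 A, 1/4 B, 1/4 AB.
So P(type A) = 1/2 per child.
All 4 independent: (1/2)^4 = 1/16.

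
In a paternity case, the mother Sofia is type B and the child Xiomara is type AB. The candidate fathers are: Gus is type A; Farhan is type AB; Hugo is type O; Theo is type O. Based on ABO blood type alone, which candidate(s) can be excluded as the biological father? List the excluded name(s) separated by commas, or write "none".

Hugo, Theo

A candidate is excluded only if no genotype consistent with his phenotype could produce a type AB child with a type B mother.
Hugo (type O): no genotype consistent with that phenotype can produce a type-AB child with a type-B mother.
Theo (type O): no genotype consistent with that phenotype can produce a type-AB child with a type-B mother.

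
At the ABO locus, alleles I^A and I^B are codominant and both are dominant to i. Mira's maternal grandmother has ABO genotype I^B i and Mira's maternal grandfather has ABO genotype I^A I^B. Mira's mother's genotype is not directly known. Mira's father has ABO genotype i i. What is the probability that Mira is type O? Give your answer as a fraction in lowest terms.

Mira's mother's ABO genotype from I^B i × I^A I^B: 1/4 I^A I^B, 1/4 I^A i, 1/4 I^B I^B, 1/4 I^B i.
Crossing each possibility with the father i i and summing P(type O): 1/4·0 + 1/4·1/2 + 1/4·0 + 1/4·1/2 = 1/4.

1/4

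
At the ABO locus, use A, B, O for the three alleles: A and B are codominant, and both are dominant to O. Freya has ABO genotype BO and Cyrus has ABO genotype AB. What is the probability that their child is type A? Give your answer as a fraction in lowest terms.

1/4

ABO cross BO × AB → offspring phenotypes: 1/4 A, 1/2 B, 1/4 AB.
So P(type A) = 1/4.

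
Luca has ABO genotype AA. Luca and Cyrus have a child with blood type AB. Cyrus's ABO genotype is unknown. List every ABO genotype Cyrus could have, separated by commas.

For each candidate genotype of Cyrus, check whether crossing it with AA can produce every observed child phenotype.
  AA → possible child types {A} ✗
  AB → possible child types {A, AB} ✓
  AO → possible child types {A} ✗
  BB → possible child types {AB} ✓
  BO → possible child types {A, AB} ✓
  OO → possible child types {A} ✗

AB, BB, BO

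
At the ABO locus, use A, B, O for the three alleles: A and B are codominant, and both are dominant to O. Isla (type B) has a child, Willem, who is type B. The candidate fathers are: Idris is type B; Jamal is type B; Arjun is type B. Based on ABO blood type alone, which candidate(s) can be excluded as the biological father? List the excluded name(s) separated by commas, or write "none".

A candidate is excluded only if no genotype consistent with his phenotype could produce a type B child with a type B mother.
Every candidate has at least one consistent genotype combination, so none can be excluded.

none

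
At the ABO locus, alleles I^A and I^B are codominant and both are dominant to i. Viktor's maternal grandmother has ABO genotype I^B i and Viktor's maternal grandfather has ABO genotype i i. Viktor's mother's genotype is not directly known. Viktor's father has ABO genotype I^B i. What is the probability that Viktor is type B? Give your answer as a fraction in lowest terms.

Viktor's mother's ABO genotype from I^B i × i i: 1/2 I^B i, 1/2 i i.
Crossing each possibility with the father I^B i and summing P(type B): 1/2·3/4 + 1/2·1/2 = 5/8.

5/8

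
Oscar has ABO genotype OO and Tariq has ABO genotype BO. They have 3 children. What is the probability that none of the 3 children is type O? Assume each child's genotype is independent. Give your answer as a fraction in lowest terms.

ABO cross OO × BO → 1/2 O, 1/2 B.
So P(type O) = 1/2 per child.
P(not type O) = 1/2 for one child; (1/2)^3 = 1/8.

1/8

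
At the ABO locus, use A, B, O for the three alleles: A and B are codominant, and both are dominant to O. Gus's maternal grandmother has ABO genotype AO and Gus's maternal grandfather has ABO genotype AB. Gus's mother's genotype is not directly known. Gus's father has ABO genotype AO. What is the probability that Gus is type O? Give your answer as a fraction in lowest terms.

1/8

Gus's mother's ABO genotype from AO × AB: 1/4 AA, 1/4 AB, 1/4 AO, 1/4 BO.
Crossing each possibility with the father AO and summing P(type O): 1/4·0 + 1/4·0 + 1/4·1/4 + 1/4·1/4 = 1/8.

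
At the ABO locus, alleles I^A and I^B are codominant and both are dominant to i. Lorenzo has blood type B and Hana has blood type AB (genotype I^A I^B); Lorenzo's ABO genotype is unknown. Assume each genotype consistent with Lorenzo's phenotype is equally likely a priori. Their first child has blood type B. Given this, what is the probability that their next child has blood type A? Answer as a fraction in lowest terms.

Possible genotypes: Lorenzo ∈ {I^B I^B, I^B i}; Hana ∈ {I^A I^B}.
Weight each parental genotype pair by prior × P(type-B child):
  I^B I^B × I^A I^B: posterior weight 1/2; P(next child type A) = 0.
  I^B i × I^A I^B: posterior weight 1/2; P(next child type A) = 1/4.
Weighted sum = 1/8.

1/8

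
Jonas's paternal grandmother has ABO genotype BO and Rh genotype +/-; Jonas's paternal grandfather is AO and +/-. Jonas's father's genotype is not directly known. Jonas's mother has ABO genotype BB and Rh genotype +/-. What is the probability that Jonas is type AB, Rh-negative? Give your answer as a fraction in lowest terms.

Jonas's father's ABO genotype from BO × AO: 1/4 AB, 1/4 AO, 1/4 BO, 1/4 OO.
Crossing each possibility with the mother BB and summing P(type AB): 1/4·1/2 + 1/4·1/2 + 1/4·0 + 1/4·0 = 1/4.
Similarly for Rh via the father's Rh distribution: P(Rh-) = 1/4.
Independent loci: 1/4 × 1/4 = 1/16.

1/16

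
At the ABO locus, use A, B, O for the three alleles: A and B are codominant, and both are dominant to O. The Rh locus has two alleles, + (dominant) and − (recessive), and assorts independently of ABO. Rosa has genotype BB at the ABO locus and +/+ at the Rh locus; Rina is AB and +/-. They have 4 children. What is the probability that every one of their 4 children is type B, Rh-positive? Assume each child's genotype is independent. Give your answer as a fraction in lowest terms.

1/16

ABO cross BB × AB → 1/2 B, 1/2 AB.
Rh cross +/+ × +/- → 1 Rh+; so P(type B, Rh-positive) = 1/2 × 1 = 1/2 per child.
All 4 independent: (1/2)^4 = 1/16.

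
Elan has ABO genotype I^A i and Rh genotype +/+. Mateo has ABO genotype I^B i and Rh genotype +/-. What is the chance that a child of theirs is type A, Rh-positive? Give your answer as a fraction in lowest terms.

1/4

ABO cross I^A i × I^B i → offspring phenotypes: 1/4 O, 1/4 A, 1/4 B, 1/4 AB.
Rh cross +/+ × +/- → 1 Rh+.
Independent loci: P(type A, Rh-positive) = 1/4 × 1 = 1/4.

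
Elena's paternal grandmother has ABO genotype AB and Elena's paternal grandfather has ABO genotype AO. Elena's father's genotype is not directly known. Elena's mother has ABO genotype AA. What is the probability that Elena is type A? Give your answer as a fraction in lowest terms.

Elena's father's ABO genotype from AB × AO: 1/4 AA, 1/4 AB, 1/4 AO, 1/4 BO.
Crossing each possibility with the mother AA and summing P(type A): 1/4·1 + 1/4·1/2 + 1/4·1 + 1/4·1/2 = 3/4.

3/4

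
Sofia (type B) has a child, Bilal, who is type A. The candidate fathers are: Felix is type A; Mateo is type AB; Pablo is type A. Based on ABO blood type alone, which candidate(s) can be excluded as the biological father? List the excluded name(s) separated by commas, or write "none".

none

A candidate is excluded only if no genotype consistent with his phenotype could produce a type A child with a type B mother.
Every candidate has at least one consistent genotype combination, so none can be excluded.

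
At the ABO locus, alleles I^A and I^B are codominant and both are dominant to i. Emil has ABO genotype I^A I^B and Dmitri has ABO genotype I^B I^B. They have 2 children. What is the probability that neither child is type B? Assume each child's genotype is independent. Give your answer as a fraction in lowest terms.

ABO cross I^A I^B × I^B I^B → 1/2 B, 1/2 AB.
So P(type B) = 1/2 per child.
P(not type B) = 1/2 for one child; (1/2)^2 = 1/4.

1/4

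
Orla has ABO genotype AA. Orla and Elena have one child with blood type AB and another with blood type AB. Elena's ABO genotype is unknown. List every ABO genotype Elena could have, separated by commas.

For each candidate genotype of Elena, check whether crossing it with AA can produce every observed child phenotype.
  AA → possible child types {A} ✗
  AB → possible child types {A, AB} ✓
  AO → possible child types {A} ✗
  BB → possible child types {AB} ✓
  BO → possible child types {A, AB} ✓
  OO → possible child types {A} ✗

AB, BB, BO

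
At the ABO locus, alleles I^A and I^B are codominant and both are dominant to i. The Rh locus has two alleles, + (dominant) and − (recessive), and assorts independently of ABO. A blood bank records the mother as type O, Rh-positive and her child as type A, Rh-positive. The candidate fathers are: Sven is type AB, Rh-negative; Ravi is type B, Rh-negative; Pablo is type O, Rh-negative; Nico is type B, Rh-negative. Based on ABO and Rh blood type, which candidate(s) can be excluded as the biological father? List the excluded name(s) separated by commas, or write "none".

A candidate is excluded only if no genotype consistent with his phenotype could produce a type A, Rh-positive child with a type O, Rh-positive mother.
Ravi (type B, Rh-): no genotype consistent with that phenotype can produce a type-A Rh+ child with a type-O mother.
Pablo (type O, Rh-): no genotype consistent with that phenotype can produce a type-A Rh+ child with a type-O mother.
Nico (type B, Rh-): no genotype consistent with that phenotype can produce a type-A Rh+ child with a type-O mother.

Ravi, Pablo, Nico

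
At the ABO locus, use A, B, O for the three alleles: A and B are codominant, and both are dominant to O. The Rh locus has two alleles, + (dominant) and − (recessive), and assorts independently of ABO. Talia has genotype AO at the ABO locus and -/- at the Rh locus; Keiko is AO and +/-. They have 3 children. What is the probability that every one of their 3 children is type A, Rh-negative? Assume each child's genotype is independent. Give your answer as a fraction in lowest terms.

27/512

ABO cross AO × AO → 1/4 O, 3/4 A.
Rh cross -/- × +/- → 1/2 Rh+, 1/2 Rh-; so P(type A, Rh-negative) = 3/4 × 1/2 = 3/8 per child.
All 3 independent: (3/8)^3 = 27/512.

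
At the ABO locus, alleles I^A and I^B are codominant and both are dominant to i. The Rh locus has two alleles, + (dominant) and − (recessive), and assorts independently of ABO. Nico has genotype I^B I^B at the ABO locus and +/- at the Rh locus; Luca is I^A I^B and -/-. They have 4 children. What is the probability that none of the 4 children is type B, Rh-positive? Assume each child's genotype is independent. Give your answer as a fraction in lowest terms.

81/256

ABO cross I^B I^B × I^A I^B → 1/2 B, 1/2 AB.
Rh cross +/- × -/- → 1/2 Rh+, 1/2 Rh-; so P(type B, Rh-positive) = 1/2 × 1/2 = 1/4 per child.
P(not type B, Rh-positive) = 3/4 for one child; (3/4)^4 = 81/256.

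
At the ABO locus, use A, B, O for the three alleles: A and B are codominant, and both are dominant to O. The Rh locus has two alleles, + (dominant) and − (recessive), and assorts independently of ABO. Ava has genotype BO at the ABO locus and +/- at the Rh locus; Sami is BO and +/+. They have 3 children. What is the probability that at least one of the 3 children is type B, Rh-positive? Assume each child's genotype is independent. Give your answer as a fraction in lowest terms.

63/64

ABO cross BO × BO → 1/4 O, 3/4 B.
Rh cross +/- × +/+ → 1 Rh+; so P(type B, Rh-positive) = 3/4 × 1 = 3/4 per child.
P(none) = (1/4)^3 = 1/64; P(at least one) = 1 − 1/64 = 63/64.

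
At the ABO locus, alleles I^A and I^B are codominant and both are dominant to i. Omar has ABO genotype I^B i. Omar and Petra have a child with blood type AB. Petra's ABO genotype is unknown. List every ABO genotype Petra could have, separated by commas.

I^A I^A, I^A I^B, I^A i

For each candidate genotype of Petra, check whether crossing it with I^B i can produce every observed child phenotype.
  I^A I^A → possible child types {A, AB} ✓
  I^A I^B → possible child types {A, B, AB} ✓
  I^A i → possible child types {O, A, B, AB} ✓
  I^B I^B → possible child types {B} ✗
  I^B i → possible child types {O, B} ✗
  i i → possible child types {O, B} ✗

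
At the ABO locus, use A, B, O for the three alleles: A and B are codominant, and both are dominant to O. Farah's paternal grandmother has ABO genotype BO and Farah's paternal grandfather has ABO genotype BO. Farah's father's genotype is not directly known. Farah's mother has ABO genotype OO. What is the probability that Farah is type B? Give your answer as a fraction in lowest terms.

1/2

Farah's father's ABO genotype from BO × BO: 1/4 BB, 1/2 BO, 1/4 OO.
Crossing each possibility with the mother OO and summing P(type B): 1/4·1 + 1/2·1/2 + 1/4·0 = 1/2.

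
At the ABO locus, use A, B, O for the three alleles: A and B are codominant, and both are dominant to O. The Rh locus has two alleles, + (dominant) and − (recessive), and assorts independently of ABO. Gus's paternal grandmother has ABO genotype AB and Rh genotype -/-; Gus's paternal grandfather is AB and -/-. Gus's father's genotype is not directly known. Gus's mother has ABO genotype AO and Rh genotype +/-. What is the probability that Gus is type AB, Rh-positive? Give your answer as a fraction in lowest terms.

Gus's father's ABO genotype from AB × AB: 1/4 AA, 1/2 AB, 1/4 BB.
Crossing each possibility with the mother AO and summing P(type AB): 1/4·0 + 1/2·1/4 + 1/4·1/2 = 1/4.
Similarly for Rh via the father's Rh distribution: P(Rh+) = 1/2.
Independent loci: 1/4 × 1/2 = 1/8.

1/8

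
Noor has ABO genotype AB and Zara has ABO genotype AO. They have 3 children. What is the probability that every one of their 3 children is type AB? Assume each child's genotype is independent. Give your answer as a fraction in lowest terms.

1/64

ABO cross AB × AO → 1/2 A, 1/4 B, 1/4 AB.
So P(type AB) = 1/4 per child.
All 3 independent: (1/4)^3 = 1/64.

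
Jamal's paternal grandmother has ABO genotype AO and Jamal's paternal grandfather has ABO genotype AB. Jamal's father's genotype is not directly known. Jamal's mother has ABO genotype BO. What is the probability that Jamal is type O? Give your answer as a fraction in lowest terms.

Jamal's father's ABO genotype from AO × AB: 1/4 AA, 1/4 AB, 1/4 AO, 1/4 BO.
Crossing each possibility with the mother BO and summing P(type O): 1/4·0 + 1/4·0 + 1/4·1/4 + 1/4·1/4 = 1/8.

1/8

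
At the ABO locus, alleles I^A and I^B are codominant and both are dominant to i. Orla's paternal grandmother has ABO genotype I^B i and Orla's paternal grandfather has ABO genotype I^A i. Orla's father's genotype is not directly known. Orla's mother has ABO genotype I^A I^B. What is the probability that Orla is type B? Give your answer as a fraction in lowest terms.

Orla's father's ABO genotype from I^B i × I^A i: 1/4 I^A I^B, 1/4 I^A i, 1/4 I^B i, 1/4 i i.
Crossing each possibility with the mother I^A I^B and summing P(type B): 1/4·1/4 + 1/4·1/4 + 1/4·1/2 + 1/4·1/2 = 3/8.

3/8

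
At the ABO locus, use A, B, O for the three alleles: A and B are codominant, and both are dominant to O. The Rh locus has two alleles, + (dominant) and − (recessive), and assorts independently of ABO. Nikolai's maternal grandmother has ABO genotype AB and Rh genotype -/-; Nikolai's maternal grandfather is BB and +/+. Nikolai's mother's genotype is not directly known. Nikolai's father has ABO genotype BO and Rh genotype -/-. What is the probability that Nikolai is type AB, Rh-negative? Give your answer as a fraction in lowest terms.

Nikolai's mother's ABO genotype from AB × BB: 1/2 AB, 1/2 BB.
Crossing each possibility with the father BO and summing P(type AB): 1/2·1/4 + 1/2·0 = 1/8.
Similarly for Rh via the mother's Rh distribution: P(Rh-) = 1/2.
Independent loci: 1/8 × 1/2 = 1/16.

1/16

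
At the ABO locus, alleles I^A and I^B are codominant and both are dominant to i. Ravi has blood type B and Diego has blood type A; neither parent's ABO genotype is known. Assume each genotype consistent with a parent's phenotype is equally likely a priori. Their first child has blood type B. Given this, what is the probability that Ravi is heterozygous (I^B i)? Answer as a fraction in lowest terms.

1/3

Possible genotypes: Ravi ∈ {I^B I^B, I^B i}; Diego ∈ {I^A I^A, I^A i}.
Weight each parental genotype pair by prior × P(type-B child):
  I^B I^B × I^A i: posterior weight 2/3.
  I^B i × I^A i: posterior weight 1/3.
Sum the posterior weight over pairs where Ravi is I^B i: 1/3.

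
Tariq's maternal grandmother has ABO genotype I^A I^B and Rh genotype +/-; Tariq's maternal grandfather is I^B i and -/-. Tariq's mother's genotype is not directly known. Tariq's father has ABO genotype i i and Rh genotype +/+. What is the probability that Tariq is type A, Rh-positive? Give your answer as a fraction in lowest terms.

Tariq's mother's ABO genotype from I^A I^B × I^B i: 1/4 I^A I^B, 1/4 I^A i, 1/4 I^B I^B, 1/4 I^B i.
Crossing each possibility with the father i i and summing P(type A): 1/4·1/2 + 1/4·1/2 + 1/4·0 + 1/4·0 = 1/4.
Similarly for Rh via the mother's Rh distribution: P(Rh+) = 1.
Independent loci: 1/4 × 1 = 1/4.

1/4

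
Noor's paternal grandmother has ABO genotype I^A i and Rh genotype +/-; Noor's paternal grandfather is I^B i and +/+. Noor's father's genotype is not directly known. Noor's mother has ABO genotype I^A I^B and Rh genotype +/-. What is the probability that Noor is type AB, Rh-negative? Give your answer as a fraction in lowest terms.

1/32

Noor's father's ABO genotype from I^A i × I^B i: 1/4 I^A I^B, 1/4 I^A i, 1/4 I^B i, 1/4 i i.
Crossing each possibility with the mother I^A I^B and summing P(type AB): 1/4·1/2 + 1/4·1/4 + 1/4·1/4 + 1/4·0 = 1/4.
Similarly for Rh via the father's Rh distribution: P(Rh-) = 1/8.
Independent loci: 1/4 × 1/8 = 1/32.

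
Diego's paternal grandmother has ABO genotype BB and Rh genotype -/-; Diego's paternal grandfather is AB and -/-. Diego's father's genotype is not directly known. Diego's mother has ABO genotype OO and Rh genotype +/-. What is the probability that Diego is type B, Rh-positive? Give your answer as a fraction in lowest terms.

3/8

Diego's father's ABO genotype from BB × AB: 1/2 AB, 1/2 BB.
Crossing each possibility with the mother OO and summing P(type B): 1/2·1/2 + 1/2·1 = 3/4.
Similarly for Rh via the father's Rh distribution: P(Rh+) = 1/2.
Independent loci: 3/4 × 1/2 = 3/8.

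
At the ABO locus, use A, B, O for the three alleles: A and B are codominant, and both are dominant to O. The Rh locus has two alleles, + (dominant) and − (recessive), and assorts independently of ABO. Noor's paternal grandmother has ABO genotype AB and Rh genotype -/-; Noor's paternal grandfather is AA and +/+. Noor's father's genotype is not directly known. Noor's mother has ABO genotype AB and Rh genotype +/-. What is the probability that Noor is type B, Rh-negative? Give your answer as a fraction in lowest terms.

1/32

Noor's father's ABO genotype from AB × AA: 1/2 AA, 1/2 AB.
Crossing each possibility with the mother AB and summing P(type B): 1/2·0 + 1/2·1/4 = 1/8.
Similarly for Rh via the father's Rh distribution: P(Rh-) = 1/4.
Independent loci: 1/8 × 1/4 = 1/32.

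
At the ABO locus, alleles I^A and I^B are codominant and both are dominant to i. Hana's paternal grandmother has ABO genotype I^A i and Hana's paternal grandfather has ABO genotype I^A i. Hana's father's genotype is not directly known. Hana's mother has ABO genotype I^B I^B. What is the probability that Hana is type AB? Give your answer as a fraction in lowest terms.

1/2

Hana's father's ABO genotype from I^A i × I^A i: 1/4 I^A I^A, 1/2 I^A i, 1/4 i i.
Crossing each possibility with the mother I^B I^B and summing P(type AB): 1/4·1 + 1/2·1/2 + 1/4·0 = 1/2.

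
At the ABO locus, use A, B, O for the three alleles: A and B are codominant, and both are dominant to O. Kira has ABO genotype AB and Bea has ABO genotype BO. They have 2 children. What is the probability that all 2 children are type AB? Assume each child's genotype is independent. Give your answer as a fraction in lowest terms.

ABO cross AB × BO → 1/4 A, 1/2 B, 1/4 AB.
So P(type AB) = 1/4 per child.
All 2 independent: (1/4)^2 = 1/16.

1/16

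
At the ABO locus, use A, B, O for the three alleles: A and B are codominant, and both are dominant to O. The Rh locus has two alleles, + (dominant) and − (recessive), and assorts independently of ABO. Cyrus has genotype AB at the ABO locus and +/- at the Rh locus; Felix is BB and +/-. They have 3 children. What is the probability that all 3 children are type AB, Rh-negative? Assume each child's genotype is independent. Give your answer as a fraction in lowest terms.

ABO cross AB × BB → 1/2 B, 1/2 AB.
Rh cross +/- × +/- → 3/4 Rh+, 1/4 Rh-; so P(type AB, Rh-negative) = 1/2 × 1/4 = 1/8 per child.
All 3 independent: (1/8)^3 = 1/512.

1/512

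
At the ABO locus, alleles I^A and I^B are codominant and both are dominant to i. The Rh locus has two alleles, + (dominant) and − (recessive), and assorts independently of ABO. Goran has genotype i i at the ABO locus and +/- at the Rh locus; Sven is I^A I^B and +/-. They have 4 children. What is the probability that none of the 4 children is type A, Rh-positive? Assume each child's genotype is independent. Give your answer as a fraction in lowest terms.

625/4096

ABO cross i i × I^A I^B → 1/2 A, 1/2 B.
Rh cross +/- × +/- → 3/4 Rh+, 1/4 Rh-; so P(type A, Rh-positive) = 1/2 × 3/4 = 3/8 per child.
P(not type A, Rh-positive) = 5/8 for one child; (5/8)^4 = 625/4096.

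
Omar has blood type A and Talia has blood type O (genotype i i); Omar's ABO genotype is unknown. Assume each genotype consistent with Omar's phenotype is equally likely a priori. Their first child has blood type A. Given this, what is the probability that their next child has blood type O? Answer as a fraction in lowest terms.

1/6

Possible genotypes: Omar ∈ {I^A I^A, I^A i}; Talia ∈ {i i}.
Weight each parental genotype pair by prior × P(type-A child):
  I^A I^A × i i: posterior weight 2/3; P(next child type O) = 0.
  I^A i × i i: posterior weight 1/3; P(next child type O) = 1/2.
Weighted sum = 1/6.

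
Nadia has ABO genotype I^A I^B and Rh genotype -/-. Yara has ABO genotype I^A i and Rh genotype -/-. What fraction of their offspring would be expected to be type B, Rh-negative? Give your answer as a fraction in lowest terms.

ABO cross I^A I^B × I^A i → offspring phenotypes: 1/2 A, 1/4 B, 1/4 AB.
Rh cross -/- × -/- → 1 Rh-.
Independent loci: P(type B, Rh-negative) = 1/4 × 1 = 1/4.

1/4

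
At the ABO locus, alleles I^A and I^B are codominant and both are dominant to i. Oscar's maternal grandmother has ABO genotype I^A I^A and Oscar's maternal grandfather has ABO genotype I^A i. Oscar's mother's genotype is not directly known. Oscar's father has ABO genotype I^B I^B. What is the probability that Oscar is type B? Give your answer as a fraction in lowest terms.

1/4

Oscar's mother's ABO genotype from I^A I^A × I^A i: 1/2 I^A I^A, 1/2 I^A i.
Crossing each possibility with the father I^B I^B and summing P(type B): 1/2·0 + 1/2·1/2 = 1/4.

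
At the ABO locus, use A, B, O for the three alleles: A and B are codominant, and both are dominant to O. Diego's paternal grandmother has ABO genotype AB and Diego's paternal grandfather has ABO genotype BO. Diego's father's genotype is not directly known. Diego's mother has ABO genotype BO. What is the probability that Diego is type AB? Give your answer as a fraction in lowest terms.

1/8

Diego's father's ABO genotype from AB × BO: 1/4 AB, 1/4 AO, 1/4 BB, 1/4 BO.
Crossing each possibility with the mother BO and summing P(type AB): 1/4·1/4 + 1/4·1/4 + 1/4·0 + 1/4·0 = 1/8.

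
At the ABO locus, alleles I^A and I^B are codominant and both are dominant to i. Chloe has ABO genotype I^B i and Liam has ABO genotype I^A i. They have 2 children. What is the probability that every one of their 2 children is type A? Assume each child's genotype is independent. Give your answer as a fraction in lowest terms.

ABO cross I^B i × I^A i → 1/4 O, 1/4 A, 1/4 B, 1/4 AB.
So P(type A) = 1/4 per child.
All 2 independent: (1/4)^2 = 1/16.

1/16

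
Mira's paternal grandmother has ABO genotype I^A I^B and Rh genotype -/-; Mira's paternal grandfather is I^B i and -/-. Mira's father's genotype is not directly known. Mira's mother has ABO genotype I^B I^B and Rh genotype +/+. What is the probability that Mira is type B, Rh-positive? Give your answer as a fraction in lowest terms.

3/4

Mira's father's ABO genotype from I^A I^B × I^B i: 1/4 I^A I^B, 1/4 I^A i, 1/4 I^B I^B, 1/4 I^B i.
Crossing each possibility with the mother I^B I^B and summing P(type B): 1/4·1/2 + 1/4·1/2 + 1/4·1 + 1/4·1 = 3/4.
Similarly for Rh via the father's Rh distribution: P(Rh+) = 1.
Independent loci: 3/4 × 1 = 3/4.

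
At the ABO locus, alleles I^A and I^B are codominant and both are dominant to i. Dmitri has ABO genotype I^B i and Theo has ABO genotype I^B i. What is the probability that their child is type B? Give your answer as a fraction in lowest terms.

ABO cross I^B i × I^B i → offspring phenotypes: 1/4 O, 3/4 B.
So P(type B) = 3/4.

3/4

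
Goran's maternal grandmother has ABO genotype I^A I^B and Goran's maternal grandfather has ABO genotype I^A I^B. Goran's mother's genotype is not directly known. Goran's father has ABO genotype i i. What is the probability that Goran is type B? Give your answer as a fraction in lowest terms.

1/2

Goran's mother's ABO genotype from I^A I^B × I^A I^B: 1/4 I^A I^A, 1/2 I^A I^B, 1/4 I^B I^B.
Crossing each possibility with the father i i and summing P(type B): 1/4·0 + 1/2·1/2 + 1/4·1 = 1/2.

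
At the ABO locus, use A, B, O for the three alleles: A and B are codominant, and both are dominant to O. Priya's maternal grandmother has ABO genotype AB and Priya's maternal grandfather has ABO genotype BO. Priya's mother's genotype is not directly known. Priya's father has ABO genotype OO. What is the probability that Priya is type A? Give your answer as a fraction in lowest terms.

Priya's mother's ABO genotype from AB × BO: 1/4 AB, 1/4 AO, 1/4 BB, 1/4 BO.
Crossing each possibility with the father OO and summing P(type A): 1/4·1/2 + 1/4·1/2 + 1/4·0 + 1/4·0 = 1/4.

1/4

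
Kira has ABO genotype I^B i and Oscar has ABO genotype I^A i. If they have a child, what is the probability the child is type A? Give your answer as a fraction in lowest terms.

ABO cross I^B i × I^A i → offspring phenotypes: 1/4 O, 1/4 A, 1/4 B, 1/4 AB.
So P(type A) = 1/4.

1/4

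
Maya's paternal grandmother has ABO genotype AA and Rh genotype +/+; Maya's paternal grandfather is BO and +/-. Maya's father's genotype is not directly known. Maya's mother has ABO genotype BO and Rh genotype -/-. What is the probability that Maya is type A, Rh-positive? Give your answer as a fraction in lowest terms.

3/16

Maya's father's ABO genotype from AA × BO: 1/2 AB, 1/2 AO.
Crossing each possibility with the mother BO and summing P(type A): 1/2·1/4 + 1/2·1/4 = 1/4.
Similarly for Rh via the father's Rh distribution: P(Rh+) = 3/4.
Independent loci: 1/4 × 3/4 = 3/16.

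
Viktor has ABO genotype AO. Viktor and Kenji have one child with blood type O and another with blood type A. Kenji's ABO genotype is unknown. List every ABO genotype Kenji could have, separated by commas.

For each candidate genotype of Kenji, check whether crossing it with AO can produce every observed child phenotype.
  AA → possible child types {A} ✗
  AB → possible child types {A, B, AB} ✗
  AO → possible child types {O, A} ✓
  BB → possible child types {B, AB} ✗
  BO → possible child types {O, A, B, AB} ✓
  OO → possible child types {O, A} ✓

AO, BO, OO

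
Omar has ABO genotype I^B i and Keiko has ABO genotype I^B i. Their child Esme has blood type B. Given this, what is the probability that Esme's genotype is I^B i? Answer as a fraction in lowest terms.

2/3

Cross I^B i × I^B i → 1/4 I^B I^B, 1/2 I^B i, 1/4 i i.
Type-B genotypes among offspring: I^B I^B (1/4), I^B i (1/2); total 3/4.
P(I^B i | type B) = (1/2) / (3/4) = 2/3.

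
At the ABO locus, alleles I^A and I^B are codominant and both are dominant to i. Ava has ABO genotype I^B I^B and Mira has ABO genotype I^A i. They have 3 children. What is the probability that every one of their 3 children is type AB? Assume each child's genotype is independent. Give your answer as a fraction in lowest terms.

ABO cross I^B I^B × I^A i → 1/2 B, 1/2 AB.
So P(type AB) = 1/2 per child.
All 3 independent: (1/2)^3 = 1/8.

1/8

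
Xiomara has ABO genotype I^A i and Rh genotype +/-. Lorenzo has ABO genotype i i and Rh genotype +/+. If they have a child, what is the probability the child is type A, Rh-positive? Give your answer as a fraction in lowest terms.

ABO cross I^A i × i i → offspring phenotypes: 1/2 O, 1/2 A.
Rh cross +/- × +/+ → 1 Rh+.
Independent loci: P(type A, Rh-positive) = 1/2 × 1 = 1/2.

1/2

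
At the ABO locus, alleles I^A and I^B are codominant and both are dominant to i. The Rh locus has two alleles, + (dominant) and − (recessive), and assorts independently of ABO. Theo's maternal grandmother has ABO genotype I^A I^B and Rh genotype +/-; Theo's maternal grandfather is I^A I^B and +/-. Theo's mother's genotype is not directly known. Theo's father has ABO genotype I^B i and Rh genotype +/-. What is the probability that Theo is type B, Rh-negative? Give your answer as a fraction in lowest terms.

Theo's mother's ABO genotype from I^A I^B × I^A I^B: 1/4 I^A I^A, 1/2 I^A I^B, 1/4 I^B I^B.
Crossing each possibility with the father I^B i and summing P(type B): 1/4·0 + 1/2·1/2 + 1/4·1 = 1/2.
Similarly for Rh via the mother's Rh distribution: P(Rh-) = 1/4.
Independent loci: 1/2 × 1/4 = 1/8.

1/8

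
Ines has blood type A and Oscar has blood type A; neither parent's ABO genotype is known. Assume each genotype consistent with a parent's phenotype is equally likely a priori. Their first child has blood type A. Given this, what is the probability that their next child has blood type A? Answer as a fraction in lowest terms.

19/20

Possible genotypes: Ines ∈ {I^A I^A, I^A i}; Oscar ∈ {I^A I^A, I^A i}.
Weight each parental genotype pair by prior × P(type-A child):
  I^A I^A × I^A I^A: posterior weight 4/15; P(next child type A) = 1.
  I^A I^A × I^A i: posterior weight 4/15; P(next child type A) = 1.
  I^A i × I^A I^A: posterior weight 4/15; P(next child type A) = 1.
  I^A i × I^A i: posterior weight 1/5; P(next child type A) = 3/4.
Weighted sum = 19/20.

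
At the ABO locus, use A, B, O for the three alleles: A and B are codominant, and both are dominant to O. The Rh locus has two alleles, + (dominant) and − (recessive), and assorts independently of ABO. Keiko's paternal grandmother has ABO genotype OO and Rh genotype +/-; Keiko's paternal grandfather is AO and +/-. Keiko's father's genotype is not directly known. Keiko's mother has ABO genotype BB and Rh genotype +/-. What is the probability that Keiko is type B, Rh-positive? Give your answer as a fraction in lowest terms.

Keiko's father's ABO genotype from OO × AO: 1/2 AO, 1/2 OO.
Crossing each possibility with the mother BB and summing P(type B): 1/2·1/2 + 1/2·1 = 3/4.
Similarly for Rh via the father's Rh distribution: P(Rh+) = 3/4.
Independent loci: 3/4 × 3/4 = 9/16.

9/16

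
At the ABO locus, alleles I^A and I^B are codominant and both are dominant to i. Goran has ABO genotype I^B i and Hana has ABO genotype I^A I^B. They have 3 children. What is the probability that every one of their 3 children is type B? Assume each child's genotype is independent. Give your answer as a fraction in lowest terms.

1/8

ABO cross I^B i × I^A I^B → 1/4 A, 1/2 B, 1/4 AB.
So P(type B) = 1/2 per child.
All 3 independent: (1/2)^3 = 1/8.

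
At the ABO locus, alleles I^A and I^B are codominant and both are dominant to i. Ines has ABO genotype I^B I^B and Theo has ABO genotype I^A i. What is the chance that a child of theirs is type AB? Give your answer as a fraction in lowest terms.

ABO cross I^B I^B × I^A i → offspring phenotypes: 1/2 B, 1/2 AB.
So P(type AB) = 1/2.

1/2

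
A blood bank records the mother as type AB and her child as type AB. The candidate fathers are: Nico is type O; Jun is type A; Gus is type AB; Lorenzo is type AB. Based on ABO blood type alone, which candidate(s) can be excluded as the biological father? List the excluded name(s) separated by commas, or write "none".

A candidate is excluded only if no genotype consistent with his phenotype could produce a type AB child with a type AB mother.
Nico (type O): no genotype consistent with that phenotype can produce a type-AB child with a type-AB mother.

Nico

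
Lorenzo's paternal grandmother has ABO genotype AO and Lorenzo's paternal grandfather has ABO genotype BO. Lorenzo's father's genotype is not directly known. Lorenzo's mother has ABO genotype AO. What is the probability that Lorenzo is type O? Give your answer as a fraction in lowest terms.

Lorenzo's father's ABO genotype from AO × BO: 1/4 AB, 1/4 AO, 1/4 BO, 1/4 OO.
Crossing each possibility with the mother AO and summing P(type O): 1/4·0 + 1/4·1/4 + 1/4·1/4 + 1/4·1/2 = 1/4.

1/4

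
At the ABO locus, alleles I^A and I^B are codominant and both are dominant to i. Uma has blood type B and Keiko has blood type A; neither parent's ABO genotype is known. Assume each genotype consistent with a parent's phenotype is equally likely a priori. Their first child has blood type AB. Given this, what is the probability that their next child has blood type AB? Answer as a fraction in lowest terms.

25/36

Possible genotypes: Uma ∈ {I^B I^B, I^B i}; Keiko ∈ {I^A I^A, I^A i}.
Weight each parental genotype pair by prior × P(type-AB child):
  I^B I^B × I^A I^A: posterior weight 4/9; P(next child type AB) = 1.
  I^B I^B × I^A i: posterior weight 2/9; P(next child type AB) = 1/2.
  I^B i × I^A I^A: posterior weight 2/9; P(next child type AB) = 1/2.
  I^B i × I^A i: posterior weight 1/9; P(next child type AB) = 1/4.
Weighted sum = 25/36.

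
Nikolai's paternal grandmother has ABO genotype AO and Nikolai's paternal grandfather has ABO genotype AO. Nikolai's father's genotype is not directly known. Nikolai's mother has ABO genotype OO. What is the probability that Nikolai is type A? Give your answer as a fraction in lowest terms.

1/2

Nikolai's father's ABO genotype from AO × AO: 1/4 AA, 1/2 AO, 1/4 OO.
Crossing each possibility with the mother OO and summing P(type A): 1/4·1 + 1/2·1/2 + 1/4·0 = 1/2.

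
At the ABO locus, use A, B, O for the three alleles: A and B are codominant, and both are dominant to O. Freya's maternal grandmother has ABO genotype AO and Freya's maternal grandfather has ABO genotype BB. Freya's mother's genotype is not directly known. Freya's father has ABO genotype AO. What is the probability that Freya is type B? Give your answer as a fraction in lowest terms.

Freya's mother's ABO genotype from AO × BB: 1/2 AB, 1/2 BO.
Crossing each possibility with the father AO and summing P(type B): 1/2·1/4 + 1/2·1/4 = 1/4.

1/4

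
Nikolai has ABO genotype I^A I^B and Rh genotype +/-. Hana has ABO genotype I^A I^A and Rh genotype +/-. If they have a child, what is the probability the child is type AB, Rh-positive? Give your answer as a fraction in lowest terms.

ABO cross I^A I^B × I^A I^A → offspring phenotypes: 1/2 A, 1/2 AB.
Rh cross +/- × +/- → 3/4 Rh+, 1/4 Rh-.
Independent loci: P(type AB, Rh-positive) = 1/2 × 3/4 = 3/8.

3/8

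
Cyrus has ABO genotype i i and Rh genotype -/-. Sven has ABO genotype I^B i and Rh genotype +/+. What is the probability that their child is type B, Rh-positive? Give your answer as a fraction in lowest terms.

1/2

ABO cross i i × I^B i → offspring phenotypes: 1/2 O, 1/2 B.
Rh cross -/- × +/+ → 1 Rh+.
Independent loci: P(type B, Rh-positive) = 1/2 × 1 = 1/2.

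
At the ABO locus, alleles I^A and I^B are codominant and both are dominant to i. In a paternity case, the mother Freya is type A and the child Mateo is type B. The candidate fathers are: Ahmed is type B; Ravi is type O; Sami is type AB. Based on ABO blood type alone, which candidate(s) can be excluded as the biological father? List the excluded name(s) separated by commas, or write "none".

Ravi

A candidate is excluded only if no genotype consistent with his phenotype could produce a type B child with a type A mother.
Ravi (type O): no genotype consistent with that phenotype can produce a type-B child with a type-A mother.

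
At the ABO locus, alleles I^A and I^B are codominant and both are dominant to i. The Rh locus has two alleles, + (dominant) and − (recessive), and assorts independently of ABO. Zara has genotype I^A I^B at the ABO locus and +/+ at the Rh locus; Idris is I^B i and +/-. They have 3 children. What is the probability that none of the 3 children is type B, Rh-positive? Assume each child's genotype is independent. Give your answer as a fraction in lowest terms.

ABO cross I^A I^B × I^B i → 1/4 A, 1/2 B, 1/4 AB.
Rh cross +/+ × +/- → 1 Rh+; so P(type B, Rh-positive) = 1/2 × 1 = 1/2 per child.
P(not type B, Rh-positive) = 1/2 for one child; (1/2)^3 = 1/8.

1/8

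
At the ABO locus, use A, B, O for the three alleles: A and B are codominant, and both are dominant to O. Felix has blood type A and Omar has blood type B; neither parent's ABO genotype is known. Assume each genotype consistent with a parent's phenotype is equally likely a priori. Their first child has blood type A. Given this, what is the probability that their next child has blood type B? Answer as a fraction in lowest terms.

Possible genotypes: Felix ∈ {AA, AO}; Omar ∈ {BB, BO}.
Weight each parental genotype pair by prior × P(type-A child):
  AA × BO: posterior weight 2/3; P(next child type B) = 0.
  AO × BO: posterior weight 1/3; P(next child type B) = 1/4.
Weighted sum = 1/12.

1/12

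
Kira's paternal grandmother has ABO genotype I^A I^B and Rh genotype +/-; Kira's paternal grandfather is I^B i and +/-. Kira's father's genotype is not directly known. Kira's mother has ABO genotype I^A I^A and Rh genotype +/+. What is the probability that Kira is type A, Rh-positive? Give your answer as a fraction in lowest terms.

Kira's father's ABO genotype from I^A I^B × I^B i: 1/4 I^A I^B, 1/4 I^A i, 1/4 I^B I^B, 1/4 I^B i.
Crossing each possibility with the mother I^A I^A and summing P(type A): 1/4·1/2 + 1/4·1 + 1/4·0 + 1/4·1/2 = 1/2.
Similarly for Rh via the father's Rh distribution: P(Rh+) = 1.
Independent loci: 1/2 × 1 = 1/2.

1/2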